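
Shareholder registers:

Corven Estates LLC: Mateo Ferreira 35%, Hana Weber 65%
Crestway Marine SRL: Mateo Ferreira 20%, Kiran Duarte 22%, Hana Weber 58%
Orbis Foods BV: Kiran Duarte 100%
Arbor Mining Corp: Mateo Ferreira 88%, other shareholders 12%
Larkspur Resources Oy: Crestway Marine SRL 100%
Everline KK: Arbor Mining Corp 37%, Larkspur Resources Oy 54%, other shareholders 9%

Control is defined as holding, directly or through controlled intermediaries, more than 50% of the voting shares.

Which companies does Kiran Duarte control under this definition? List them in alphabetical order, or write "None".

Kiran holds 100% of Orbis, so Kiran controls Orbis.
No other company's threshold is met.

Orbis Foods BV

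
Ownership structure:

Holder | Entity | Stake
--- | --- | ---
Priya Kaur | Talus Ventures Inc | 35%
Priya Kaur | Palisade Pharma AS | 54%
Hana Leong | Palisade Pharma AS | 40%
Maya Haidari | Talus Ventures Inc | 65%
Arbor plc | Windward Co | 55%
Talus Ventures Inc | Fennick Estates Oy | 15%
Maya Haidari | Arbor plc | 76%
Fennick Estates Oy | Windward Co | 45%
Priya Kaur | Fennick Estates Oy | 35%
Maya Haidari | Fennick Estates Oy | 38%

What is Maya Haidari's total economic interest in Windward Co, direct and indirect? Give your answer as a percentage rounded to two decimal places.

Maya reaches Windward along 3 paths.
Via Fennick: 38% × 45% = 17.1%.
Via Talus → Fennick: 65% × 15% × 45% = 4.3875%.
Via Arbor: 76% × 55% = 41.8%.
Total: 17.1% + 4.3875% + 41.8% = 63.2875%.
Rounded: 63.29%.

63.29%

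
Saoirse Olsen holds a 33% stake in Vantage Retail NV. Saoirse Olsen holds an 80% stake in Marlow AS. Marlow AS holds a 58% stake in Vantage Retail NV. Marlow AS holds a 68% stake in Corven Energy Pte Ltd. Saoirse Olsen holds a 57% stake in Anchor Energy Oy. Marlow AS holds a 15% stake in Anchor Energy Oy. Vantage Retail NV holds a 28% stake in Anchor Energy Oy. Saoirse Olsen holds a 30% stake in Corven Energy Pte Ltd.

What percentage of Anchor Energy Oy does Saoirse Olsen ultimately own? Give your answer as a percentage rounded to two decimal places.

Saoirse reaches Anchor along 4 paths.
Via Marlow: 80% × 15% = 12%.
Direct stake: 57% = 57%.
Via Marlow → Vantage: 80% × 58% × 28% = 12.992%.
Via Vantage: 33% × 28% = 9.24%.
Total: 12% + 57% + 12.992% + 9.24% = 91.232%.
Rounded: 91.23%.

91.23%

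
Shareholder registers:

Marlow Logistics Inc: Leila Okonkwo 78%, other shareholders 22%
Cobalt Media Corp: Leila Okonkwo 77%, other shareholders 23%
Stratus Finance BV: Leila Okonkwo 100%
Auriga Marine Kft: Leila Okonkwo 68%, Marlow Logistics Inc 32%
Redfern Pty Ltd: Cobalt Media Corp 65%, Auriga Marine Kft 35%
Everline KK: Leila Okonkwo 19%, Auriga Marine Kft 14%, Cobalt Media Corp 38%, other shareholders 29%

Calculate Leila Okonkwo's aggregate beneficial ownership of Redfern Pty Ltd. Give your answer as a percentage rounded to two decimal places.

82.59%

Leila reaches Redfern along 3 paths.
Via Cobalt: 77% × 65% = 50.05%.
Via Auriga: 68% × 35% = 23.8%.
Via Marlow → Auriga: 78% × 32% × 35% = 8.736%.
Total: 50.05% + 23.8% + 8.736% = 82.586%.
Rounded: 82.59%.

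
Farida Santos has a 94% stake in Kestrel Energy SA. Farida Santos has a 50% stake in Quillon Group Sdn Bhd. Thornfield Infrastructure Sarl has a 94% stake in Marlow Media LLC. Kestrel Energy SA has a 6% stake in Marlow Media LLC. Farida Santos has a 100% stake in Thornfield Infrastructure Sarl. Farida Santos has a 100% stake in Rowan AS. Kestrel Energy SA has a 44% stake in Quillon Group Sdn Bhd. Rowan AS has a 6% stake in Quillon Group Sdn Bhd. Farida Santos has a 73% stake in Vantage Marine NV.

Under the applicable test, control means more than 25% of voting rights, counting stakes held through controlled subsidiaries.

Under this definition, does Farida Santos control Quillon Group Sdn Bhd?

Yes

Farida holds 100% of Rowan, so Farida controls Rowan.
Farida holds 94% of Kestrel, so Farida controls Kestrel.
Kestrel and Rowan and Farida together hold 44% + 6% + 50% = 100% of Quillon, so Farida controls Quillon.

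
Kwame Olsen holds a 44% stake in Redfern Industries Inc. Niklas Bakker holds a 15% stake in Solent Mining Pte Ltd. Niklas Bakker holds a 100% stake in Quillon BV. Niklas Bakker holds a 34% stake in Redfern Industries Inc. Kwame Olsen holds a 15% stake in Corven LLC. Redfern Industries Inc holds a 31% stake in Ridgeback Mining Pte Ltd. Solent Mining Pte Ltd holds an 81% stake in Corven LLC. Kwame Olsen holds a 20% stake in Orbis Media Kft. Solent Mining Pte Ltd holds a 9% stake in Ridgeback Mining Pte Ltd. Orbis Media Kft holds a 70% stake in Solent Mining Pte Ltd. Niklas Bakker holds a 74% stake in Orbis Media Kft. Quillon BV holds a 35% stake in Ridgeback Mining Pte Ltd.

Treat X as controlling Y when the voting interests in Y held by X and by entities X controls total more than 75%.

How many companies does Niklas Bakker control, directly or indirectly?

1

Niklas holds 100% of Quillon, so Niklas controls Quillon.
No other company's threshold is met.
Niklas controls 1 company.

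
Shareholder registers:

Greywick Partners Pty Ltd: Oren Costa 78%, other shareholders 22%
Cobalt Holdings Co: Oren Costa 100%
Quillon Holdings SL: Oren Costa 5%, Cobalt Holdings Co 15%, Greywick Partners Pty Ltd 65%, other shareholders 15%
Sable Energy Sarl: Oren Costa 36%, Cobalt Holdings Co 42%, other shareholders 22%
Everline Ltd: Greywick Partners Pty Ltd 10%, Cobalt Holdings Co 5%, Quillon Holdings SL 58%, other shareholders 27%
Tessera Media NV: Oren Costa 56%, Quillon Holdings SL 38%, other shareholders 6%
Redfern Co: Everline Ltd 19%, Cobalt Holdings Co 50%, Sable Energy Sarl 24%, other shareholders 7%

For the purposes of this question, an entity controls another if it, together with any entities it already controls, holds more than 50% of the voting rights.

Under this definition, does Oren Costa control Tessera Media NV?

Yes

Oren holds 78% of Greywick, so Oren controls Greywick.
Oren holds 100% of Cobalt, so Oren controls Cobalt.
Oren and Cobalt and Greywick together hold 5% + 15% + 65% = 85% of Quillon, so Oren controls Quillon.
Oren and Quillon together hold 56% + 38% = 94% of Tessera, so Oren controls Tessera.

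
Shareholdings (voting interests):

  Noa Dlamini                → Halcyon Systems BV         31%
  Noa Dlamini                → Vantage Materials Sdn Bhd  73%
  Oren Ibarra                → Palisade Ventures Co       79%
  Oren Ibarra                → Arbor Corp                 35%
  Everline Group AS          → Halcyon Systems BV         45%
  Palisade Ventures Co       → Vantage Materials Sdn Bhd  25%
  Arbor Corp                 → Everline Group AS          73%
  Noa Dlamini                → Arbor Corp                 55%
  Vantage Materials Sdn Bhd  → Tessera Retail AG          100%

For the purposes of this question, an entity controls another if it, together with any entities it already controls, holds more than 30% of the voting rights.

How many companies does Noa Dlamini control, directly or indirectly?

5

Noa holds 55% of Arbor, so Noa controls Arbor.
Arbor holds 73% of Everline, so Noa controls Everline.
Noa holds 73% of Vantage, so Noa controls Vantage.
Noa and Everline together hold 31% + 45% = 76% of Halcyon, so Noa controls Halcyon.
Vantage holds 100% of Tessera, so Noa controls Tessera.
No other company's threshold is met.
Noa controls 5 companies.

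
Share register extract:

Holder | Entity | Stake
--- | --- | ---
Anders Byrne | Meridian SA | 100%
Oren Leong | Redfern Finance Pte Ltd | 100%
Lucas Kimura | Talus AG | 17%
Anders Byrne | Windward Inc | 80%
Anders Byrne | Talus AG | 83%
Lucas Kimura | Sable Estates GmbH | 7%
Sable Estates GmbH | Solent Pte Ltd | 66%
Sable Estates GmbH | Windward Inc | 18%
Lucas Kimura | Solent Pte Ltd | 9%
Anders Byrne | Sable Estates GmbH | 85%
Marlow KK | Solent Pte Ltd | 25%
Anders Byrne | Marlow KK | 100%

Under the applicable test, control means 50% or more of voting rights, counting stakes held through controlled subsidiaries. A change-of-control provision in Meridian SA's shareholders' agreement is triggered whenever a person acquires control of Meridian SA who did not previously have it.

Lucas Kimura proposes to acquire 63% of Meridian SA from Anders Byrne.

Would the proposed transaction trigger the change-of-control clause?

Yes

The purchase adds only to Lucas's holdings (Anders's stake shrinks), so Lucas is the only person who could newly come to control Meridian.
Lucas's largest direct stake is 17% in Talus, which does not meet the threshold, so Lucas controls no company.
Neither Lucas nor any entity Lucas controls holds any voting interest in Meridian.
So before the transaction, Lucas does not control Meridian.
After the purchase, Lucas holds 63% of Meridian directly, and Anders's stake falls to 37%.
Lucas holds 63% of Meridian, so Lucas controls Meridian.
Lucas did not control Meridian before and does after, so the clause is triggered.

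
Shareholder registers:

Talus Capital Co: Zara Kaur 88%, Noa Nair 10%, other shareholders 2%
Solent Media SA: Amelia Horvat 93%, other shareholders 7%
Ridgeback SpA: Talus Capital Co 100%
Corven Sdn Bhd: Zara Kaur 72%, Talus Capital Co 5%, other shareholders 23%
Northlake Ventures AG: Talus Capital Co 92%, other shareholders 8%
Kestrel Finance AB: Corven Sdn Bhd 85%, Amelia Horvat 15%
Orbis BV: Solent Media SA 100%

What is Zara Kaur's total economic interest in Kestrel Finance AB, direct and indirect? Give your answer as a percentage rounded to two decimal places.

Zara reaches Kestrel along 2 paths.
Via Corven: 72% × 85% = 61.2%.
Via Talus → Corven: 88% × 5% × 85% = 3.74%.
Total: 61.2% + 3.74% = 64.94%.

64.94%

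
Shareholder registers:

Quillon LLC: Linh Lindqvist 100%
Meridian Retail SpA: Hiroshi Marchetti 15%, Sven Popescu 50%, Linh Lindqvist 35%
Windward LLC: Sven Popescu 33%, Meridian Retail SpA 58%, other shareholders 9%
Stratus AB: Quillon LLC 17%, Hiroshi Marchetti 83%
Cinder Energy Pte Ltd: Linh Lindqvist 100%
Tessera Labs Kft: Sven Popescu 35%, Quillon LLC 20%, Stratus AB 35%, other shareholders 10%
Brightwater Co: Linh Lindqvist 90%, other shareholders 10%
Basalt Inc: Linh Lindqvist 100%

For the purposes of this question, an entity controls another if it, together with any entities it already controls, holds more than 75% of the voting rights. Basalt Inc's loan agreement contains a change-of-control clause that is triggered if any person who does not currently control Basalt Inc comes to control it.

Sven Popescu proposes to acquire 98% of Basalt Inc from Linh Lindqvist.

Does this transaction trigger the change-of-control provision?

The purchase adds only to Sven's holdings (Linh's stake shrinks), so Sven is the only person who could newly come to control Basalt.
Sven's largest direct stake is 50% in Meridian, which does not meet the threshold, so Sven controls no company.
Neither Sven nor any entity Sven controls holds any voting interest in Basalt.
So before the transaction, Sven does not control Basalt.
After the purchase, Sven holds 98% of Basalt directly, and Linh's stake falls to 2%.
Sven holds 98% of Basalt, so Sven controls Basalt.
Sven did not control Basalt before and does after, so the clause is triggered.

Yes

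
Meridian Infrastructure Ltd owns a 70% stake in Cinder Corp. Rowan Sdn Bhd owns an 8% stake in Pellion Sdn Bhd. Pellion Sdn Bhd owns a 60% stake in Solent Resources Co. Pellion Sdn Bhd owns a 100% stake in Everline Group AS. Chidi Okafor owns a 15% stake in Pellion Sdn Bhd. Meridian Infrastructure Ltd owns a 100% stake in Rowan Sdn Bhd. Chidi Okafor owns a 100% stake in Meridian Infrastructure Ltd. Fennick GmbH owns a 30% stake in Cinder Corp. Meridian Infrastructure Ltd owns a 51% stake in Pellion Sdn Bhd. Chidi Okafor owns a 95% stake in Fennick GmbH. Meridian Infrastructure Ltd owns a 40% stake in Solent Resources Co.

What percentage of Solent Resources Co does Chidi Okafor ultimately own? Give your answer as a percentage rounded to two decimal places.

84.40%

Chidi reaches Solent along 4 paths.
Via Meridian: 100% × 40% = 40%.
Via Meridian → Rowan → Pellion: 100% × 100% × 8% × 60% = 4.8%.
Via Pellion: 15% × 60% = 9%.
Via Meridian → Pellion: 100% × 51% × 60% = 30.6%.
Total: 40% + 4.8% + 9% + 30.6% = 84.4%.
Rounded: 84.40%.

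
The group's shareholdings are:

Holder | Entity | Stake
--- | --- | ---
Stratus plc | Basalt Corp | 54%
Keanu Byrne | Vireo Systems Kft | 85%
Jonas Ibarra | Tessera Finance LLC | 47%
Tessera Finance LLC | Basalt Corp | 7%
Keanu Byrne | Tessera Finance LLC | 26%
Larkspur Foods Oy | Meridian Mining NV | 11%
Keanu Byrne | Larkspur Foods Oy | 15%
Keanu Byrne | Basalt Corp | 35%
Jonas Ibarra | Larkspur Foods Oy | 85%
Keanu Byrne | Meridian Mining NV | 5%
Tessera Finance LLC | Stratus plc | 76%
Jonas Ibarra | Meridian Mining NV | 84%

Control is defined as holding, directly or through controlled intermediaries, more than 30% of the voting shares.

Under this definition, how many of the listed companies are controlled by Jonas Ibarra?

5

Jonas holds 85% of Larkspur, so Jonas controls Larkspur.
Jonas holds 47% of Tessera, so Jonas controls Tessera.
Tessera holds 76% of Stratus, so Jonas controls Stratus.
Jonas and Larkspur together hold 84% + 11% = 95% of Meridian, so Jonas controls Meridian.
Stratus and Tessera together hold 54% + 7% = 61% of Basalt, so Jonas controls Basalt.
No other company's threshold is met.
Jonas controls 5 companies.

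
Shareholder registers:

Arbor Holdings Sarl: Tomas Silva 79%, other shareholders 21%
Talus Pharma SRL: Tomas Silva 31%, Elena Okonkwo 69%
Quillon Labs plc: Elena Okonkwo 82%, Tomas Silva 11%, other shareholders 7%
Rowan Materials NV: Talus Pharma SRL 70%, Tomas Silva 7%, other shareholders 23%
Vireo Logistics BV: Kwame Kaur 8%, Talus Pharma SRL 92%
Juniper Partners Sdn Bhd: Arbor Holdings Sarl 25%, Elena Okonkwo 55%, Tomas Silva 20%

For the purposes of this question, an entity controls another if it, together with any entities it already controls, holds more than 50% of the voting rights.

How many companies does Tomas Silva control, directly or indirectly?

Tomas holds 79% of Arbor, so Tomas controls Arbor.
No other company's threshold is met.
Tomas controls 1 company.

1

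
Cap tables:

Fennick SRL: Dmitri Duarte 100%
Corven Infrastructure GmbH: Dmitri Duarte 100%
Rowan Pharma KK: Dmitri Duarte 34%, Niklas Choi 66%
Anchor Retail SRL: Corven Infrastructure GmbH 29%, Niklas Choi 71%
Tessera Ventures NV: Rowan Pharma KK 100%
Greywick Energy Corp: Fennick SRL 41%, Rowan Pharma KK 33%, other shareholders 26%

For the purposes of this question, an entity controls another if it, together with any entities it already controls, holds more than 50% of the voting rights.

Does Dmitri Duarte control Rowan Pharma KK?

No

Dmitri holds 100% of Fennick, so Dmitri controls Fennick.
Dmitri holds 100% of Corven, so Dmitri controls Corven.
In Rowan, Dmitri's side holds only 34%, not > 50%.
So Dmitri does not control Rowan.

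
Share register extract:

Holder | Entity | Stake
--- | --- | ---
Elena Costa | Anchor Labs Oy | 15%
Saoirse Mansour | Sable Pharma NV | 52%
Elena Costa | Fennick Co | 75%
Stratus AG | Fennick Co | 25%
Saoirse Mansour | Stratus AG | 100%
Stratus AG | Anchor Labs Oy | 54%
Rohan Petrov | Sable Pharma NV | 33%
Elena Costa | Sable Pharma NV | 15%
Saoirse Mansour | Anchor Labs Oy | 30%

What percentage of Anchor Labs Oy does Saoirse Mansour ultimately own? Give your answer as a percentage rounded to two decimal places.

84.00%

Saoirse reaches Anchor along 2 paths.
Direct stake: 30% = 30%.
Via Stratus: 100% × 54% = 54%.
Total: 30% + 54% = 84%.
Rounded: 84.00%.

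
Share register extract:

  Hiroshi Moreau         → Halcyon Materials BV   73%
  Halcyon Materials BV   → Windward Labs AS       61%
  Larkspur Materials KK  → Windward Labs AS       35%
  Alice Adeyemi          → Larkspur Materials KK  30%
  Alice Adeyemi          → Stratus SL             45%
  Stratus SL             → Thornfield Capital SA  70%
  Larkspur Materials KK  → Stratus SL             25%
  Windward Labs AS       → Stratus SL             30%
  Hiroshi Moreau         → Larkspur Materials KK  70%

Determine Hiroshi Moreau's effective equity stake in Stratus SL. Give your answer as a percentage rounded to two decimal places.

38.21%

Hiroshi reaches Stratus along 3 paths.
Via Larkspur: 70% × 25% = 17.5%.
Via Larkspur → Windward: 70% × 35% × 30% = 7.35%.
Via Halcyon → Windward: 73% × 61% × 30% = 13.359%.
Total: 17.5% + 7.35% + 13.359% = 38.209%.
Rounded: 38.21%.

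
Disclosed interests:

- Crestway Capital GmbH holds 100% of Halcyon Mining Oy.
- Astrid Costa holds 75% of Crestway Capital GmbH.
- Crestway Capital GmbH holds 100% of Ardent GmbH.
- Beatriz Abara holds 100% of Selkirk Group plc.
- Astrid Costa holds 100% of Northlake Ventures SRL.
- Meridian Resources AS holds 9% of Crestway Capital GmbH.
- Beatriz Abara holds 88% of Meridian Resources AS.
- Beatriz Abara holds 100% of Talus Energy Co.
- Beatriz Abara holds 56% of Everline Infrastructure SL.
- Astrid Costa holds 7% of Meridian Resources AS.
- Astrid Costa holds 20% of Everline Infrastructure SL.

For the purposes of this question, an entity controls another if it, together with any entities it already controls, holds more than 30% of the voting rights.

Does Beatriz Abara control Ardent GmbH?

No

Beatriz holds 88% of Meridian, so Beatriz controls Meridian.
Beatriz holds 56% of Everline, so Beatriz controls Everline.
Beatriz holds 100% of Selkirk, so Beatriz controls Selkirk.
Beatriz holds 100% of Talus, so Beatriz controls Talus.
Neither Beatriz nor any entity Beatriz controls holds any voting interest in Ardent.
So Beatriz does not control Ardent.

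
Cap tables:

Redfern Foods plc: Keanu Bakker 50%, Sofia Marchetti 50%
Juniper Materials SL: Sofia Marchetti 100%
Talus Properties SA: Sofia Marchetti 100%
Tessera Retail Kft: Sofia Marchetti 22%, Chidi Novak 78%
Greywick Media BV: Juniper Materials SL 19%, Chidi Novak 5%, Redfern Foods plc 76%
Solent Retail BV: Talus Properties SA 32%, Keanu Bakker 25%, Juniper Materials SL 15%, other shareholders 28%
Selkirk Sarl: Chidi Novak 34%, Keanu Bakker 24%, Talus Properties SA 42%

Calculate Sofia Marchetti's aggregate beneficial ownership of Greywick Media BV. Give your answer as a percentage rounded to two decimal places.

Sofia reaches Greywick along 2 paths.
Via Juniper: 100% × 19% = 19%.
Via Redfern: 50% × 76% = 38%.
Total: 19% + 38% = 57%.
Rounded: 57.00%.

57.00%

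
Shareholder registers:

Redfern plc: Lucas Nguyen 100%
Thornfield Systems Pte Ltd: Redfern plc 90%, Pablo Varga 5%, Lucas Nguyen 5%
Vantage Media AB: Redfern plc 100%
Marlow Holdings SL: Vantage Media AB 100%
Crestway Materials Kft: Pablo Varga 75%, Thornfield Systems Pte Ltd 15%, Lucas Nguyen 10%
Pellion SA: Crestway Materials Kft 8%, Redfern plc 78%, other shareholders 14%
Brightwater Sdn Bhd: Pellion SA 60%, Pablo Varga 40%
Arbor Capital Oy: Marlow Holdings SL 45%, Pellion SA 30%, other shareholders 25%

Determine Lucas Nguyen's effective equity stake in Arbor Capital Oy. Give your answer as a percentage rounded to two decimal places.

Lucas reaches Arbor along 5 paths.
Via Redfern → Vantage → Marlow: 100% × 100% × 100% × 45% = 45%.
Via Redfern → Thornfield → Crestway → Pellion: 100% × 90% × 15% × 8% × 30% = 0.324%.
Via Thornfield → Crestway → Pellion: 5% × 15% × 8% × 30% = 0.018%.
Via Crestway → Pellion: 10% × 8% × 30% = 0.24%.
Via Redfern → Pellion: 100% × 78% × 30% = 23.4%.
Total: 45% + 0.324% + 0.018% + 0.24% + 23.4% = 68.982%.
Rounded: 68.98%.

68.98%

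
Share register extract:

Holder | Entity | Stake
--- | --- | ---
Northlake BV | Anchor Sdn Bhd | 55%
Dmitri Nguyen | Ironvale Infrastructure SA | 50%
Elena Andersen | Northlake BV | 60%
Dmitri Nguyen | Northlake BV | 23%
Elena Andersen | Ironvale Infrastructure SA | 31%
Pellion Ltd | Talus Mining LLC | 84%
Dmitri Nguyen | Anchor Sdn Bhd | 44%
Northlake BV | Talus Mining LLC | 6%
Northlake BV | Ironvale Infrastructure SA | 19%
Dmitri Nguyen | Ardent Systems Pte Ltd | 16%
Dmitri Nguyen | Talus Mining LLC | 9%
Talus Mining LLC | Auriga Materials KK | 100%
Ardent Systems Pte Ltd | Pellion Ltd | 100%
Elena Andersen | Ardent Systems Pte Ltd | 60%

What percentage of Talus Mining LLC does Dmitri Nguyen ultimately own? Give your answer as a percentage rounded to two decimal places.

23.82%

Dmitri reaches Talus along 3 paths.
Via Ardent → Pellion: 16% × 100% × 84% = 13.44%.
Via Northlake: 23% × 6% = 1.38%.
Direct stake: 9% = 9%.
Total: 13.44% + 1.38% + 9% = 23.82%.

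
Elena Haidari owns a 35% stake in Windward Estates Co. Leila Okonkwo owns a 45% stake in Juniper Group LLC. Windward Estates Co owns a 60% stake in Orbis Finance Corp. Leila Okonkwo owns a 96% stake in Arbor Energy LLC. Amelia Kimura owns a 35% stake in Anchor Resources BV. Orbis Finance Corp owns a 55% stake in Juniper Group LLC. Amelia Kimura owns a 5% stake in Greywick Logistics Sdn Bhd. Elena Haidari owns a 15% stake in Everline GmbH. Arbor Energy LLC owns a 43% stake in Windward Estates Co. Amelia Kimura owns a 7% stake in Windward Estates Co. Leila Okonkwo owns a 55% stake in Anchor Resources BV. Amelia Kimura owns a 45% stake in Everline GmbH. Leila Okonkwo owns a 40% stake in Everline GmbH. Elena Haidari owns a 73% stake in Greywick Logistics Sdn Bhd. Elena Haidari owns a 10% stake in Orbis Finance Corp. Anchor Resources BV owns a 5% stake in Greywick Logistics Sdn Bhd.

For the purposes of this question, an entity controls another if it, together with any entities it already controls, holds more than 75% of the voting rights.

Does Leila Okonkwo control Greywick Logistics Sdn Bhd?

No

Leila holds 96% of Arbor, so Leila controls Arbor.
Neither Leila nor any entity Leila controls holds any voting interest in Greywick.
So Leila does not control Greywick.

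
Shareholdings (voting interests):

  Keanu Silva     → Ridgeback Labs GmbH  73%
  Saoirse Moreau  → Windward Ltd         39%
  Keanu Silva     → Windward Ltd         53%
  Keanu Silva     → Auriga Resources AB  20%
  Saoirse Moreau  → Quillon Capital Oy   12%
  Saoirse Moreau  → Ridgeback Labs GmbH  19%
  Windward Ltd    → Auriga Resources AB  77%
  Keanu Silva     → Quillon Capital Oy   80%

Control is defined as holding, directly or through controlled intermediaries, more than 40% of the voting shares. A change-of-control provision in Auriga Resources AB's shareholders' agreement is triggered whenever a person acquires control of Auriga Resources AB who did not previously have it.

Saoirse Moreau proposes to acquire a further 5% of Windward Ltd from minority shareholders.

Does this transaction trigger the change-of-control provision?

Yes

The purchase changes only Saoirse's holdings, so Saoirse is the only person who could newly come to control Auriga.
Saoirse's largest direct stake is 39% in Windward, which does not meet the threshold, so Saoirse controls no company.
Neither Saoirse nor any entity Saoirse controls holds any voting interest in Auriga.
So before the transaction, Saoirse does not control Auriga.
After the purchase, Saoirse's direct stake in Windward rises to 39% + 5% = 44%.
Saoirse holds 44% of Windward, so Saoirse controls Windward.
Windward holds 77% of Auriga, so Saoirse controls Auriga.
Saoirse did not control Auriga before and does after, so the clause is triggered.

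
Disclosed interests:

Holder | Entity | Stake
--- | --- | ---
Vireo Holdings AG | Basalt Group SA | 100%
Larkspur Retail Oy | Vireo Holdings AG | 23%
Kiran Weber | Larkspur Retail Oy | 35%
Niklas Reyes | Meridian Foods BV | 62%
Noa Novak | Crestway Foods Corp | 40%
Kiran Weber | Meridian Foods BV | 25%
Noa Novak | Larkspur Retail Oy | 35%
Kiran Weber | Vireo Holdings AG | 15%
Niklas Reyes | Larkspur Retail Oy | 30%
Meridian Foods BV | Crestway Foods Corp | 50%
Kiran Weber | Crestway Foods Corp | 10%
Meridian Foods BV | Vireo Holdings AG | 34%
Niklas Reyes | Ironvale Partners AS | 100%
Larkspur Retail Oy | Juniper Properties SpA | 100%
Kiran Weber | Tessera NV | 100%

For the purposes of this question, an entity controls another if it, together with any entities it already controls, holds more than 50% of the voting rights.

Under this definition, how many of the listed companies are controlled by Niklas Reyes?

Niklas holds 62% of Meridian, so Niklas controls Meridian.
Niklas holds 100% of Ironvale, so Niklas controls Ironvale.
No other company's threshold is met.
Niklas controls 2 companies.

2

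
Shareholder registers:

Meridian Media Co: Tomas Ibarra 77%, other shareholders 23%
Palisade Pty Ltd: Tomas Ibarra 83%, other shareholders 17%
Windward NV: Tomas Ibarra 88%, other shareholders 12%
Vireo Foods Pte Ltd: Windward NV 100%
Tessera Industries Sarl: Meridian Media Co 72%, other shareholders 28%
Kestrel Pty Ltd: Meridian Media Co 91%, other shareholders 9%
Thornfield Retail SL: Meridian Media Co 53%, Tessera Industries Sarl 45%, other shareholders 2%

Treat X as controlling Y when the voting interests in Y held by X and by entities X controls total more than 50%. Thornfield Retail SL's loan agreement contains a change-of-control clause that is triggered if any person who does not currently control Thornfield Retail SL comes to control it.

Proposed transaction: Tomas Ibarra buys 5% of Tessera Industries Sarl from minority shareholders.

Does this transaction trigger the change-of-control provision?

The purchase changes only Tomas's holdings, so Tomas is the only person who could newly come to control Thornfield.
Tomas holds 77% of Meridian, so Tomas controls Meridian.
Meridian holds 72% of Tessera, so Tomas controls Tessera.
Meridian and Tessera together hold 53% + 45% = 98% of Thornfield, so Tomas controls Thornfield.
So Tomas already controls Thornfield before the transaction.
After the purchase, Tomas holds 5% of Tessera directly.
Tomas controlled Thornfield already, so this is not a new person acquiring control; every other person's position is unchanged or reduced.
No new person acquires control, so the clause is not triggered.

No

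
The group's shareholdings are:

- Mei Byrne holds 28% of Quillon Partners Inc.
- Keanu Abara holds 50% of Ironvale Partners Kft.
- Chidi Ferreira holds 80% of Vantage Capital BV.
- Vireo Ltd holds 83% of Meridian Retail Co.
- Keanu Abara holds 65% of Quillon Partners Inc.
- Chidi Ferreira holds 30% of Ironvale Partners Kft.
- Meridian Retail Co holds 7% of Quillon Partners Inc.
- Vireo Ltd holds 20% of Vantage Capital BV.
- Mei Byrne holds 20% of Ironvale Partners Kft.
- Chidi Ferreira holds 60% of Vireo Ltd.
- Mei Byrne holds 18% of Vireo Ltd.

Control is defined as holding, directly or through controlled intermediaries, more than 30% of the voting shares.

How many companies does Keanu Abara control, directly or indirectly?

2

Keanu holds 50% of Ironvale, so Keanu controls Ironvale.
Keanu holds 65% of Quillon, so Keanu controls Quillon.
No other company's threshold is met.
Keanu controls 2 companies.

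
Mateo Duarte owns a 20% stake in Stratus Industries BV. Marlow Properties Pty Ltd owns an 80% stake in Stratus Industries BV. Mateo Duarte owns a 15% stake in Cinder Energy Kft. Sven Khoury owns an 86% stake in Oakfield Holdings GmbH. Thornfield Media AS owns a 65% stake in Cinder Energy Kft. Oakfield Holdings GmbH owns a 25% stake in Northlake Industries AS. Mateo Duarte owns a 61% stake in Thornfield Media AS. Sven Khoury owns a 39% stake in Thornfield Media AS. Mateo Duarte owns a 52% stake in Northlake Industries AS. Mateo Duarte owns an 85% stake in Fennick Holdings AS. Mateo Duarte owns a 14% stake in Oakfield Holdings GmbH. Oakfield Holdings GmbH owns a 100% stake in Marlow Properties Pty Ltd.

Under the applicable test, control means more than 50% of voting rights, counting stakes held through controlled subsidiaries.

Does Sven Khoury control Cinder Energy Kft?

Sven holds 86% of Oakfield, so Sven controls Oakfield.
Oakfield holds 100% of Marlow, so Sven controls Marlow.
Marlow holds 80% of Stratus, so Sven controls Stratus.
Neither Sven nor any entity Sven controls holds any voting interest in Cinder.
So Sven does not control Cinder.

No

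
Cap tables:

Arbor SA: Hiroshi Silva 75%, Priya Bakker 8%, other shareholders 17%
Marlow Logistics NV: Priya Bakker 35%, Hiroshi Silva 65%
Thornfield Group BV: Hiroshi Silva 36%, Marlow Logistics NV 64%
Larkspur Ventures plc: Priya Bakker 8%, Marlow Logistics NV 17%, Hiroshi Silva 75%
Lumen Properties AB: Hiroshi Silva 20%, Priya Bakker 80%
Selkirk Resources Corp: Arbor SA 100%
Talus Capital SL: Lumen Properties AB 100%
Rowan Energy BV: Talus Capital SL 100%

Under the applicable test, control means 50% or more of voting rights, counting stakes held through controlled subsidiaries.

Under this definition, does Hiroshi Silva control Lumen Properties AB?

Hiroshi holds 75% of Arbor, so Hiroshi controls Arbor.
Hiroshi holds 65% of Marlow, so Hiroshi controls Marlow.
Hiroshi and Marlow together hold 36% + 64% = 100% of Thornfield, so Hiroshi controls Thornfield.
Marlow and Hiroshi together hold 17% + 75% = 92% of Larkspur, so Hiroshi controls Larkspur.
Arbor holds 100% of Selkirk, so Hiroshi controls Selkirk.
In Lumen, Hiroshi's side holds only 20%, not ≥ 50%.
So Hiroshi does not control Lumen.

No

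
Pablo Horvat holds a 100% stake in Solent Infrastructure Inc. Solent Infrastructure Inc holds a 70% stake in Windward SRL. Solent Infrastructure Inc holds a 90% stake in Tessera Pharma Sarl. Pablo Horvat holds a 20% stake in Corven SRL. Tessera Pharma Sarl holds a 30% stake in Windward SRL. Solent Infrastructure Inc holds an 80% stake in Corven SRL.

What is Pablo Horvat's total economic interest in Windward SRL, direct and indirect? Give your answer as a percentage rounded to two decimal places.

97.00%

Pablo reaches Windward along 2 paths.
Via Solent: 100% × 70% = 70%.
Via Solent → Tessera: 100% × 90% × 30% = 27%.
Total: 70% + 27% = 97%.
Rounded: 97.00%.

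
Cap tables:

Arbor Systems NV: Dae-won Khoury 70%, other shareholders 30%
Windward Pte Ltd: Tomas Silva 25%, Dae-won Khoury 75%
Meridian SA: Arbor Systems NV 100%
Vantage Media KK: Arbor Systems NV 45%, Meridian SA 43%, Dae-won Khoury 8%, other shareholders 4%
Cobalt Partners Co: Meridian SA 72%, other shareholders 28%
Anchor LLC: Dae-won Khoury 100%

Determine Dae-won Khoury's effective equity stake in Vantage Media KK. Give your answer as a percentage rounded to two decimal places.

69.60%

Dae-won reaches Vantage along 3 paths.
Via Arbor: 70% × 45% = 31.5%.
Via Arbor → Meridian: 70% × 100% × 43% = 30.1%.
Direct stake: 8% = 8%.
Total: 31.5% + 30.1% + 8% = 69.6%.
Rounded: 69.60%.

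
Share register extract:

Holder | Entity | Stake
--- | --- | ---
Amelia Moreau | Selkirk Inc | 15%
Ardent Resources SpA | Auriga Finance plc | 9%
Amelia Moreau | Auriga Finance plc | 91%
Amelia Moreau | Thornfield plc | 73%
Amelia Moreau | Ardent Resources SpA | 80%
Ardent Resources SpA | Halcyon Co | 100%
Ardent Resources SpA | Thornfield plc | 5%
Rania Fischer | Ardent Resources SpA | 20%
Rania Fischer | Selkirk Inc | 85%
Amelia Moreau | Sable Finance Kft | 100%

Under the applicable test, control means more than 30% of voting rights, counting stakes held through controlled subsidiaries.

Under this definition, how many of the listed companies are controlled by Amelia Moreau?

Amelia holds 80% of Ardent, so Amelia controls Ardent.
Ardent holds 100% of Halcyon, so Amelia controls Halcyon.
Amelia holds 100% of Sable, so Amelia controls Sable.
Amelia and Ardent together hold 73% + 5% = 78% of Thornfield, so Amelia controls Thornfield.
Amelia and Ardent together hold 91% + 9% = 100% of Auriga, so Amelia controls Auriga.
No other company's threshold is met.
Amelia controls 5 companies.

5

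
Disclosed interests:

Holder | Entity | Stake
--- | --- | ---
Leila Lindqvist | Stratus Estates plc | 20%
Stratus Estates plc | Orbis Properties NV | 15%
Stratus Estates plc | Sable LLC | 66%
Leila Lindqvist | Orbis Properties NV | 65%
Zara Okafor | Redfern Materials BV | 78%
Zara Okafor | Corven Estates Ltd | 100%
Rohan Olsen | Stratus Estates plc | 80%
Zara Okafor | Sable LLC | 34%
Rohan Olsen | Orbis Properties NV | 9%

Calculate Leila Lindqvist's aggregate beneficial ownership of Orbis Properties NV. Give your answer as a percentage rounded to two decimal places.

68.00%

Leila reaches Orbis along 2 paths.
Direct stake: 65% = 65%.
Via Stratus: 20% × 15% = 3%.
Total: 65% + 3% = 68%.
Rounded: 68.00%.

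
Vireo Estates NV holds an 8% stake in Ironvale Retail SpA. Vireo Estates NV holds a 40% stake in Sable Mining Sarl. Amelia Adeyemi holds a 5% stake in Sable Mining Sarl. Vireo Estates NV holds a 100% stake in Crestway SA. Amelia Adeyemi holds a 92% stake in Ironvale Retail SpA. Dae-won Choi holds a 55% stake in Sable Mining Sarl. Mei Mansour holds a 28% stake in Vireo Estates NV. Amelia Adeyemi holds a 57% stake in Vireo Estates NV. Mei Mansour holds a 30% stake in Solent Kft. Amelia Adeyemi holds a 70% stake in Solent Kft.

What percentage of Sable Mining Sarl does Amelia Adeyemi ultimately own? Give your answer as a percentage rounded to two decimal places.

27.80%

Amelia reaches Sable along 2 paths.
Direct stake: 5% = 5%.
Via Vireo: 57% × 40% = 22.8%.
Total: 5% + 22.8% = 27.8%.
Rounded: 27.80%.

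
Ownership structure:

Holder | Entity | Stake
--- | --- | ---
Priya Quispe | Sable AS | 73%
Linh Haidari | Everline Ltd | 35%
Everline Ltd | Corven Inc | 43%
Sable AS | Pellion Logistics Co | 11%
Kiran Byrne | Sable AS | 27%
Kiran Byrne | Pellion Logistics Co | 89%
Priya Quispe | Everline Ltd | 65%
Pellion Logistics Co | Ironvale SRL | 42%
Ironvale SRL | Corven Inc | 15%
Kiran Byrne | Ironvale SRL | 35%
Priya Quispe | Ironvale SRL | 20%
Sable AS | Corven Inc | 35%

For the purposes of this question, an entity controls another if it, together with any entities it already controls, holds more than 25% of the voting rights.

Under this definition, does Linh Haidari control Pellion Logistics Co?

Linh holds 35% of Everline, so Linh controls Everline.
Everline holds 43% of Corven, so Linh controls Corven.
Neither Linh nor any entity Linh controls holds any voting interest in Pellion.
So Linh does not control Pellion.

No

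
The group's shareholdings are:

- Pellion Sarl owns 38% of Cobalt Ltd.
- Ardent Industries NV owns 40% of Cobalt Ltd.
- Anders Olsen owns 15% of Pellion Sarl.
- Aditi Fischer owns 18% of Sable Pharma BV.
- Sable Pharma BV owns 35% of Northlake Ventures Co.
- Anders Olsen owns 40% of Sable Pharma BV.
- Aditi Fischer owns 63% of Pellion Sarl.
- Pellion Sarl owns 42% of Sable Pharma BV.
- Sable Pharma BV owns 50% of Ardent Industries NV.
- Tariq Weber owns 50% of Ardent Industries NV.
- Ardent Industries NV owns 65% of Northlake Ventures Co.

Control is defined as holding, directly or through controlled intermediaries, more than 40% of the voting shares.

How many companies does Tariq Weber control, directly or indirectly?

Tariq holds 50% of Ardent, so Tariq controls Ardent.
Ardent holds 65% of Northlake, so Tariq controls Northlake.
No other company's threshold is met.
Tariq controls 2 companies.

2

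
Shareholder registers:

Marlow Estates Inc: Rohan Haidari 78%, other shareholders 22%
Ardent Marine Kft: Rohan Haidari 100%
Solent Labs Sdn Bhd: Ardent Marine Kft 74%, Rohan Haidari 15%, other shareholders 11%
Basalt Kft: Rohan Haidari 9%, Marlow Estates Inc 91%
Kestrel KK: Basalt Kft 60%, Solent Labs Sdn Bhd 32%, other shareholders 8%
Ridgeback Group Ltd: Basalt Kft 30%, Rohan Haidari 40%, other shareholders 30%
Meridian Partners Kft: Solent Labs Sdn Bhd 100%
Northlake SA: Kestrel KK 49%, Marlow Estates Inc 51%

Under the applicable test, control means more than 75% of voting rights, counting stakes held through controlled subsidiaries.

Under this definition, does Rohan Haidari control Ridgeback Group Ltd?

No

Rohan holds 78% of Marlow, so Rohan controls Marlow.
Rohan holds 100% of Ardent, so Rohan controls Ardent.
Ardent and Rohan together hold 74% + 15% = 89% of Solent, so Rohan controls Solent.
Rohan and Marlow together hold 9% + 91% = 100% of Basalt, so Rohan controls Basalt.
Basalt and Solent together hold 60% + 32% = 92% of Kestrel, so Rohan controls Kestrel.
Solent holds 100% of Meridian, so Rohan controls Meridian.
Kestrel and Marlow together hold 49% + 51% = 100% of Northlake, so Rohan controls Northlake.
In Ridgeback, Rohan's side holds only 30% + 40% = 70%, not > 75%.
So Rohan does not control Ridgeback.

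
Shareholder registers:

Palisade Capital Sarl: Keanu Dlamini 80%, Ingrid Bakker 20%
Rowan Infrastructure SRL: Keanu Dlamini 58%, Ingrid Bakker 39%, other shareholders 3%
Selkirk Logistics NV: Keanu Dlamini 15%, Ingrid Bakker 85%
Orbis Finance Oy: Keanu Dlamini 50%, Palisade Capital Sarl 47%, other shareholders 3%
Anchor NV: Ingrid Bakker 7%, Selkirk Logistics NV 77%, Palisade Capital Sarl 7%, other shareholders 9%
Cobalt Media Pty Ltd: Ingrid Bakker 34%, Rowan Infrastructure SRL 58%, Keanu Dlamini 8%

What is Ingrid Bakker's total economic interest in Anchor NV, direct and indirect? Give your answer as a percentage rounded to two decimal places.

Ingrid reaches Anchor along 3 paths.
Direct stake: 7% = 7%.
Via Selkirk: 85% × 77% = 65.45%.
Via Palisade: 20% × 7% = 1.4%.
Total: 7% + 65.45% + 1.4% = 73.85%.

73.85%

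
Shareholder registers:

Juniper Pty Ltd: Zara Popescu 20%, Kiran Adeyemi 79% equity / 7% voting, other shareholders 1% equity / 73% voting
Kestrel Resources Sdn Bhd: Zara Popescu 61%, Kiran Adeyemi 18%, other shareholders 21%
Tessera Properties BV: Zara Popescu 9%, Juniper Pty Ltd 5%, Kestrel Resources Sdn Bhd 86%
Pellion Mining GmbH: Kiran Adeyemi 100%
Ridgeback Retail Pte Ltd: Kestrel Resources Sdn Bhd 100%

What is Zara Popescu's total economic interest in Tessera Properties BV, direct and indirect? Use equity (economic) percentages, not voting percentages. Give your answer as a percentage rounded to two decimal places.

62.46%

Zara reaches Tessera along 3 paths.
Direct stake: 9% = 9%.
Via Juniper: 20% × 5% = 1%.
Via Kestrel: 61% × 86% = 52.46%.
Total: 9% + 1% + 52.46% = 62.46%.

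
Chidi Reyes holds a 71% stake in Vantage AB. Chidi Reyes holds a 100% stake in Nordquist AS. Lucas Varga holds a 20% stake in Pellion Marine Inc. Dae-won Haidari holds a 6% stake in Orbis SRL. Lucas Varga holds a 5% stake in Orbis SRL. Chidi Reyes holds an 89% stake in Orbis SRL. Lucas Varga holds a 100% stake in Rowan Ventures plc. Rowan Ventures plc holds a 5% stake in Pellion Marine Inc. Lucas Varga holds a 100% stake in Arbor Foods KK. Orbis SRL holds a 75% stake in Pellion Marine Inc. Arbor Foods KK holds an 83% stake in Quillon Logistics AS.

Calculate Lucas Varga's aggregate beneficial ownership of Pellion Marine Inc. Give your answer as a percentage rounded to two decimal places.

Lucas reaches Pellion along 3 paths.
Direct stake: 20% = 20%.
Via Orbis: 5% × 75% = 3.75%.
Via Rowan: 100% × 5% = 5%.
Total: 20% + 3.75% + 5% = 28.75%.

28.75%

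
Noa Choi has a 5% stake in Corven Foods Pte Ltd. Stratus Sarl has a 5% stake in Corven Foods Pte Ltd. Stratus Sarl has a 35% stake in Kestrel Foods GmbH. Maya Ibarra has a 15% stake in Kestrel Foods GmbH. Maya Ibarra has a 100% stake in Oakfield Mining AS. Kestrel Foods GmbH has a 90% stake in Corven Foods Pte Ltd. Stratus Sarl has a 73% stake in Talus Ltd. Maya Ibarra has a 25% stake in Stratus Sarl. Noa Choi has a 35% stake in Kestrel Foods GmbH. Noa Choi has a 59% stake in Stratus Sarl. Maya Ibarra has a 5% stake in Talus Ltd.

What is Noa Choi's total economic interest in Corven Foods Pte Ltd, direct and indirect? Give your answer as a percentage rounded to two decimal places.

Noa reaches Corven along 4 paths.
Via Kestrel: 35% × 90% = 31.5%.
Via Stratus → Kestrel: 59% × 35% × 90% = 18.585%.
Via Stratus: 59% × 5% = 2.95%.
Direct stake: 5% = 5%.
Total: 31.5% + 18.585% + 2.95% + 5% = 58.035%.
Rounded: 58.04%.

58.04%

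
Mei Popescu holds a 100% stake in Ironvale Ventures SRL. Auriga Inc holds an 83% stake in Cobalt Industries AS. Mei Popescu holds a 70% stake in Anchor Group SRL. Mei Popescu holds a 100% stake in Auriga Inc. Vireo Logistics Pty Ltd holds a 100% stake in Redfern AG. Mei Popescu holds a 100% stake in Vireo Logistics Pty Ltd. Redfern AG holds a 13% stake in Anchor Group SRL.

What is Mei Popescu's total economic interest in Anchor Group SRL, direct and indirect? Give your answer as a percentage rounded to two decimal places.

Mei reaches Anchor along 2 paths.
Direct stake: 70% = 70%.
Via Vireo → Redfern: 100% × 100% × 13% = 13%.
Total: 70% + 13% = 83%.
Rounded: 83.00%.

83.00%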